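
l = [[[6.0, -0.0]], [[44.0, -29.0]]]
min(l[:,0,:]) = -29.0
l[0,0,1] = -0.0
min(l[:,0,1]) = -29.0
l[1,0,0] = 44.0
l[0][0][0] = 6.0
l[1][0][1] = -29.0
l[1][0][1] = -29.0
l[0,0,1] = -0.0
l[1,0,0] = 44.0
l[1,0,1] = -29.0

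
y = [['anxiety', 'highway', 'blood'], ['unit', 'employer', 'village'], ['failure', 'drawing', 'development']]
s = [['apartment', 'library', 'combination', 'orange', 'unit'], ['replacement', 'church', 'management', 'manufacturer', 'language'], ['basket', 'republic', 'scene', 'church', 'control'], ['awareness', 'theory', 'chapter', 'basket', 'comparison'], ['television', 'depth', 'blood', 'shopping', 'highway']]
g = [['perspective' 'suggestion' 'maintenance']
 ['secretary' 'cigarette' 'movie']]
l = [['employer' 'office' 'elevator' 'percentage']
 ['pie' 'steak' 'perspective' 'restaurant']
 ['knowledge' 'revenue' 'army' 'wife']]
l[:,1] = ['office', 'steak', 'revenue']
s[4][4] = 'highway'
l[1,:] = ['pie', 'steak', 'perspective', 'restaurant']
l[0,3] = 'percentage'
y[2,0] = 'failure'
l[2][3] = 'wife'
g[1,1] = 'cigarette'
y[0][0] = 'anxiety'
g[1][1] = 'cigarette'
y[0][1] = 'highway'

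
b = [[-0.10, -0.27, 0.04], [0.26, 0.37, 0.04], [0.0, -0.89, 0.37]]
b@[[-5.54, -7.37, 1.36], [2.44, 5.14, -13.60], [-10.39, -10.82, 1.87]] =[[-0.52, -1.08, 3.61], [-0.95, -0.45, -4.6], [-6.02, -8.58, 12.8]]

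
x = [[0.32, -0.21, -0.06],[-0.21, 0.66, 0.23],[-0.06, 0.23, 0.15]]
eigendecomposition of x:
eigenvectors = [[0.39, -0.92, -0.1], [-0.86, -0.32, -0.39], [-0.32, -0.24, 0.92]]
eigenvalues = [0.84, 0.23, 0.06]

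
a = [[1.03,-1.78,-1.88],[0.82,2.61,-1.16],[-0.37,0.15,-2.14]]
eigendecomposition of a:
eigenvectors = [[0.80+0.00j, 0.80-0.00j, 0.53+0.00j], [-0.32-0.50j, (-0.32+0.5j), (0.11+0j)], [-0.08+0.00j, (-0.08-0j), 0.84+0.00j]]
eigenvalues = [(1.93+1.09j), (1.93-1.09j), (-2.35+0j)]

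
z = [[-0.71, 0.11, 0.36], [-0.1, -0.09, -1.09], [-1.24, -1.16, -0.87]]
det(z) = 0.98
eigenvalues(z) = [(-1.16+0.36j), (-1.16-0.36j), (0.66+0j)]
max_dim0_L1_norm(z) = 2.32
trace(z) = -1.67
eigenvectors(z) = [[0.37+0.34j,(0.37-0.34j),(0.08+0j)], [(-0.56-0.16j),(-0.56+0.16j),-0.82+0.00j], [(-0.64+0j),(-0.64-0j),0.56+0.00j]]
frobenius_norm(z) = 2.34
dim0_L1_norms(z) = [2.05, 1.36, 2.32]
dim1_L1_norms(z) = [1.18, 1.28, 3.27]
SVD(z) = [[-0.08, 0.66, -0.74], [-0.36, -0.72, -0.6], [-0.93, 0.22, 0.3]] @ diag([2.034544625777968, 1.0722741030132124, 0.45050684093051985]) @ [[0.61, 0.54, 0.58], [-0.63, -0.11, 0.77], [0.48, -0.83, 0.27]]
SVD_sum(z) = [[-0.10, -0.09, -0.10],[-0.45, -0.40, -0.43],[-1.16, -1.02, -1.09]] + [[-0.45, -0.08, 0.55], [0.48, 0.09, -0.59], [-0.15, -0.03, 0.18]] + [[-0.16, 0.28, -0.09],[-0.13, 0.22, -0.07],[0.06, -0.11, 0.04]]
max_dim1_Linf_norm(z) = 1.24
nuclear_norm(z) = 3.56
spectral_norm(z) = 2.03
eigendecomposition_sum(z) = [[(-0.34+1.01j), (0.08+0.4j), (0.17+0.44j)],[-0.16-1.23j, -0.29-0.37j, -0.40-0.37j],[(-0.54-1.25j), (-0.42-0.31j), (-0.53-0.28j)]] + [[(-0.34-1.01j), 0.08-0.40j, (0.17-0.44j)], [-0.16+1.23j, (-0.29+0.37j), (-0.4+0.37j)], [-0.54+1.25j, -0.42+0.31j, -0.53+0.28j]] + [[(-0.02+0j), -0.05+0.00j, 0.03+0.00j], [0.23-0.00j, (0.48-0j), (-0.29-0j)], [-0.16+0.00j, -0.33+0.00j, (0.2+0j)]]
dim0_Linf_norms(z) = [1.24, 1.16, 1.09]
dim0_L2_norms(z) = [1.43, 1.17, 1.44]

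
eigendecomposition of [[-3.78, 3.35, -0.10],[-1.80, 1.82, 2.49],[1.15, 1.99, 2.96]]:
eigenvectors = [[(0.75+0j), (0.75-0j), (0.21+0j)],[(0.43+0.33j), 0.43-0.33j, 0.56+0.00j],[-0.29-0.23j, (-0.29+0.23j), (0.8+0j)]]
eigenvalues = [(-1.84+1.51j), (-1.84-1.51j), (4.67+0j)]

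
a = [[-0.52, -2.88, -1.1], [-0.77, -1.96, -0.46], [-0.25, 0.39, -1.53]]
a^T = [[-0.52, -0.77, -0.25], [-2.88, -1.96, 0.39], [-1.1, -0.46, -1.53]]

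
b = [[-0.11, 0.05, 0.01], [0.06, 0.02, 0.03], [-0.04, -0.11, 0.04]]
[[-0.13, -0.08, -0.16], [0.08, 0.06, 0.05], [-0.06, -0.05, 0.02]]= b @ [[1.23, 0.84, 1.14], [0.16, 0.2, -0.65], [0.12, 0.20, -0.16]]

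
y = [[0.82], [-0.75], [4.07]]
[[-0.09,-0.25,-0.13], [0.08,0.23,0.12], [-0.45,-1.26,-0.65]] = y @ [[-0.11,-0.31,-0.16]]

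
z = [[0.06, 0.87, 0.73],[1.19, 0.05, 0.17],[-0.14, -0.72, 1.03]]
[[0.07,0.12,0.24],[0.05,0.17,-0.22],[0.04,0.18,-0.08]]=z@[[0.03, 0.12, -0.2], [0.03, -0.02, 0.24], [0.06, 0.18, 0.06]]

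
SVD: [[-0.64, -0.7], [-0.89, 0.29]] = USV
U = [[-0.72, -0.70], [-0.70, 0.72]]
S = [1.12, 0.72]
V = [[0.96, 0.27], [-0.27, 0.96]]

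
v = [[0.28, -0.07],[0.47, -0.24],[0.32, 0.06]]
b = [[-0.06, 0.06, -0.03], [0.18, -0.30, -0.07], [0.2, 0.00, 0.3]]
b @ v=[[0.0, -0.01], [-0.11, 0.06], [0.15, 0.00]]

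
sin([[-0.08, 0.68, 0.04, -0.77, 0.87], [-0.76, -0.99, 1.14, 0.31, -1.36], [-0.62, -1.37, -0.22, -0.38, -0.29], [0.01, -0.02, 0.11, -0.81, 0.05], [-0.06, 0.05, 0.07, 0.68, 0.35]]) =[[-0.12,0.81,0.22,-0.48,0.85],[-1.07,-1.61,1.32,0.12,-1.73],[-0.58,-1.68,-0.59,-0.51,-0.32],[-0.02,-0.06,0.11,-0.74,0.02],[-0.07,0.06,0.12,0.65,0.33]]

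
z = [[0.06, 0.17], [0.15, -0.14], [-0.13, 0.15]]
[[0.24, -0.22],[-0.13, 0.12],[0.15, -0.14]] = z@[[0.34, -0.3], [1.31, -1.18]]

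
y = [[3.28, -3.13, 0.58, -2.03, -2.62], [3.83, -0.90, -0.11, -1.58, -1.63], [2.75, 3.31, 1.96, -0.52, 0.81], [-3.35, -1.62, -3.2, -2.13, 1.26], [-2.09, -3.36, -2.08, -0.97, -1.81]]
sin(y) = [[0.03, -1.79, 3.0, 2.77, -0.92], [2.01, -2.60, -1.39, -0.11, -2.58], [-0.66, 2.02, -3.09, -2.67, 0.79], [0.75, -2.88, 1.28, 0.86, -1.91], [-0.85, -0.31, 4.07, 3.79, -0.41]]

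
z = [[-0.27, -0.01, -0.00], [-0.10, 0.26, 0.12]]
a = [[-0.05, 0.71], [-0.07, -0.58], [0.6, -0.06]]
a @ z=[[-0.06, 0.19, 0.09],[0.08, -0.15, -0.07],[-0.16, -0.02, -0.01]]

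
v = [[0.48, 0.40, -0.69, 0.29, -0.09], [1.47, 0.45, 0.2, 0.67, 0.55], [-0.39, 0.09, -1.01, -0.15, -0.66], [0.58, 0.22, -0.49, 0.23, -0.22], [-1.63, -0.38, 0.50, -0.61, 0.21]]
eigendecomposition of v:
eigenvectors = [[-0.37, 0.30, -0.11, 0.2, -0.29],[0.48, 0.38, -0.07, -0.63, -0.2],[-0.77, 0.17, -0.3, -0.43, 0.09],[-0.18, 0.36, -0.38, -0.32, 0.91],[-0.09, -0.78, 0.86, 0.52, -0.19]]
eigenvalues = [-1.36, 1.18, 0.55, -0.0, -0.0]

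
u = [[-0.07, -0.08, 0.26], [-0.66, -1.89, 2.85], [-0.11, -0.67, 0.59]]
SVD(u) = [[-0.07, 0.34, 0.94], [-0.97, 0.2, -0.15], [-0.24, -0.92, 0.31]] @ diag([3.5996589163855806, 0.24628225046840382, 0.0008595289454176332]) @ [[0.19, 0.55, -0.81],[-0.23, 0.83, 0.51],[-0.95, -0.09, -0.28]]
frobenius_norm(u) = 3.61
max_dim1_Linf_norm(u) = 2.85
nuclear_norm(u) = 3.85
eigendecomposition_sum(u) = [[-0.00+0.00j, 0.00+0.00j, (-0-0j)],[(-0+0j), 0j, (-0-0j)],[-0.00+0.00j, 0j, -0.00-0.00j]] + [[-0.03+0.01j, -0.04+0.06j, (0.13-0.07j)], [-0.33-0.42j, -0.95-0.34j, (1.43+1.54j)], [(-0.05-0.25j), -0.34-0.34j, 0.30+0.95j]] + [[-0.03-0.01j, -0.04-0.06j, 0.13+0.07j], [(-0.33+0.42j), (-0.95+0.34j), (1.43-1.54j)], [-0.05+0.25j, -0.34+0.34j, (0.3-0.95j)]]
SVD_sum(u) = [[-0.05, -0.15, 0.22], [-0.65, -1.93, 2.82], [-0.16, -0.48, 0.71]] + [[-0.02, 0.07, 0.04], [-0.01, 0.04, 0.03], [0.05, -0.19, -0.12]] + [[-0.00, -0.00, -0.0], [0.00, 0.00, 0.00], [-0.00, -0.00, -0.0]]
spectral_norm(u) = 3.60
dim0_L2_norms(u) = [0.67, 2.01, 2.92]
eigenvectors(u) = [[(-0.95+0j),(0.02-0.06j),0.02+0.06j], [(-0.09+0j),(0.9+0j),0.90-0.00j], [-0.28+0.00j,(0.39+0.18j),(0.39-0.18j)]]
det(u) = -0.00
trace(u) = -1.37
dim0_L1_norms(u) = [0.84, 2.64, 3.7]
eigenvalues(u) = [(-0+0j), (-0.68+0.63j), (-0.68-0.63j)]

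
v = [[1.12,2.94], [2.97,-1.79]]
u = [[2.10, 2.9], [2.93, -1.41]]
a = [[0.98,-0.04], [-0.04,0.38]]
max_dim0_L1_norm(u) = 5.03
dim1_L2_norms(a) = [0.98, 0.38]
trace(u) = 0.69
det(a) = 0.37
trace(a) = 1.36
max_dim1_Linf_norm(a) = 0.98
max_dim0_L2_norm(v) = 3.44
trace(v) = -0.67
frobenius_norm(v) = 4.68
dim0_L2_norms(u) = [3.6, 3.22]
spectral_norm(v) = 3.63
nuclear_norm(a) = 1.36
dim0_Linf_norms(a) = [0.98, 0.38]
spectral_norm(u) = 3.75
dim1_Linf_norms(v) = [2.94, 2.97]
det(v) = -10.74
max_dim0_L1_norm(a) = 1.02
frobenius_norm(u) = 4.84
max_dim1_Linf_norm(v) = 2.97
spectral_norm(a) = 0.98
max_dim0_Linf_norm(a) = 0.98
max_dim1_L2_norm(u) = 3.58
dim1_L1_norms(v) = [4.06, 4.76]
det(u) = -11.46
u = a + v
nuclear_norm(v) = 6.59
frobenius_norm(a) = 1.05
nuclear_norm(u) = 6.81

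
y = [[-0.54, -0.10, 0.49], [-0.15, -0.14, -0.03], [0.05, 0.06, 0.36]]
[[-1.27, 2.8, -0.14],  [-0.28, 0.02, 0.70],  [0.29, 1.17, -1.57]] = y @ [[3.24,-2.56,-2.99], [-1.64,1.89,-1.01], [0.64,3.28,-3.78]]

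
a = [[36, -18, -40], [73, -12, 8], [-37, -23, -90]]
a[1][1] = -12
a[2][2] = -90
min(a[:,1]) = -23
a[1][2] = 8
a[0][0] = 36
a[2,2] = -90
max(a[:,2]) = 8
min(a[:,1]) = -23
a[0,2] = -40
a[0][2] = -40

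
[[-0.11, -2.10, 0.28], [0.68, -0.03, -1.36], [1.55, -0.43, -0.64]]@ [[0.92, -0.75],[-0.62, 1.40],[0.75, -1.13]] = [[1.41, -3.17], [-0.38, 0.98], [1.21, -1.04]]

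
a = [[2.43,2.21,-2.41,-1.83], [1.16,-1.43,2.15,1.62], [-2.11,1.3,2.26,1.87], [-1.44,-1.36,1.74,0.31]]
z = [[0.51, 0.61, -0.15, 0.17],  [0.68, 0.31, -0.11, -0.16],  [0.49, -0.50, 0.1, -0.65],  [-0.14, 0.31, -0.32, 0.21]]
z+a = [[2.94, 2.82, -2.56, -1.66], [1.84, -1.12, 2.04, 1.46], [-1.62, 0.8, 2.36, 1.22], [-1.58, -1.05, 1.42, 0.52]]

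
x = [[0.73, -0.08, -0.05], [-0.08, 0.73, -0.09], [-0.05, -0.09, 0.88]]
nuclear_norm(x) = 2.34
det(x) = 0.45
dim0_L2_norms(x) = [0.74, 0.74, 0.89]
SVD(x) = [[-0.07, -0.78, -0.63], [-0.40, 0.6, -0.70], [0.92, 0.2, -0.35]] @ diag([0.9229808082610949, 0.8042559605615547, 0.6127632311773505]) @ [[-0.07, -0.40, 0.92], [-0.78, 0.6, 0.2], [-0.63, -0.7, -0.35]]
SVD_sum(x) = [[0.00, 0.03, -0.06], [0.03, 0.15, -0.34], [-0.06, -0.34, 0.77]] + [[0.49, -0.37, -0.12], [-0.37, 0.29, 0.09], [-0.12, 0.09, 0.03]] + [[0.24,0.27,0.13], [0.27,0.30,0.15], [0.13,0.15,0.08]]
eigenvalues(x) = [0.61, 0.8, 0.92]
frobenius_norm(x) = 1.37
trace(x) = 2.34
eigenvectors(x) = [[-0.63,-0.78,-0.07], [-0.7,0.60,-0.40], [-0.35,0.20,0.92]]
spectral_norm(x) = 0.92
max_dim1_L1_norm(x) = 1.02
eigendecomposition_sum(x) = [[0.24, 0.27, 0.13], [0.27, 0.3, 0.15], [0.13, 0.15, 0.08]] + [[0.49, -0.37, -0.12], [-0.37, 0.29, 0.09], [-0.12, 0.09, 0.03]] + [[0.00,0.03,-0.06], [0.03,0.15,-0.34], [-0.06,-0.34,0.77]]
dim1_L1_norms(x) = [0.86, 0.9, 1.02]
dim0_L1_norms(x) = [0.86, 0.9, 1.02]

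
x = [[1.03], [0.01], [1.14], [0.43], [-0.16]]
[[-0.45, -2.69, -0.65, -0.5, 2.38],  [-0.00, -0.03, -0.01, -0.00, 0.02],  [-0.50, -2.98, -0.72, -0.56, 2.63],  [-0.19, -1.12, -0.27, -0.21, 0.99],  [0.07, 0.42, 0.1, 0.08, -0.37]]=x@[[-0.44, -2.61, -0.63, -0.49, 2.31]]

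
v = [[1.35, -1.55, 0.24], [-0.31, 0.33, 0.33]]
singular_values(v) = [2.11, 0.37]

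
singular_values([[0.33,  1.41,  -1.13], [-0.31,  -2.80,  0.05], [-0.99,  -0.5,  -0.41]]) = [3.27, 1.17, 0.81]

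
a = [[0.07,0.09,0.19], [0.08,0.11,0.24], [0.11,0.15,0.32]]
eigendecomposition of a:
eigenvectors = [[-0.43, -0.91, 0.19],[-0.54, 0.41, -0.91],[-0.72, 0.12, 0.36]]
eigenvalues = [0.5, 0.0, -0.0]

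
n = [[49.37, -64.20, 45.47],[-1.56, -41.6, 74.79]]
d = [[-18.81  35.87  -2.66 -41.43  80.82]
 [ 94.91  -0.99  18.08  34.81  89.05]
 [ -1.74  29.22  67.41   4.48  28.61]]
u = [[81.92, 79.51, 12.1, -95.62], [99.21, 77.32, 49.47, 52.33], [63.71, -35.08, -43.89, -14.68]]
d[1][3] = 34.81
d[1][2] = 18.08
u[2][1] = -35.08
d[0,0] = -18.81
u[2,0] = 63.71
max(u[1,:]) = 99.21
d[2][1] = 29.22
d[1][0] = 94.91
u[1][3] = 52.33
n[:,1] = [-64.2, -41.6]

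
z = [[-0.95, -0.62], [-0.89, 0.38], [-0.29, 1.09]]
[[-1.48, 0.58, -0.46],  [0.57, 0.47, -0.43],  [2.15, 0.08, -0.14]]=z@ [[0.23, -0.56, 0.48], [2.03, -0.08, 0.0]]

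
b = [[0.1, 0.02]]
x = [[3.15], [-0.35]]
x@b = [[0.32,0.06], [-0.03,-0.01]]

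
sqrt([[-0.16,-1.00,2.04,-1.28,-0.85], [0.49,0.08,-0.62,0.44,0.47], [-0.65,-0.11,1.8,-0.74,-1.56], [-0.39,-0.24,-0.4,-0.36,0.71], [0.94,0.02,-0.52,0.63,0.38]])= [[(0.54+0.18j), -0.73+0.23j, 0.88-0.08j, (-0.5+0.32j), (-0.08-0.21j)], [0.21-0.12j, (0.09-0.15j), -0.41+0.05j, (0.21-0.2j), (0.39+0.13j)], [(-0.19-0.03j), -0.27-0.04j, 1.18+0.01j, (-0.5-0.05j), -0.75+0.03j], [-0.17+0.36j, 0.16+0.46j, -0.23-0.15j, (0.16+0.63j), 0.04-0.42j], [(0.51-0.3j), -0.19-0.37j, (-0.46+0.12j), (0.21-0.51j), 0.69+0.34j]]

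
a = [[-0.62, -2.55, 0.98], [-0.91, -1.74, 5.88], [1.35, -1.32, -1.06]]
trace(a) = -3.42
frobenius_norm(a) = 7.14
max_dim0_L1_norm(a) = 7.92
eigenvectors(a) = [[(-0.73+0j), 0.04+0.60j, 0.04-0.60j], [(-0.68+0j), 0.67+0.00j, (0.67-0j)], [0.04+0.00j, (0.18+0.39j), (0.18-0.39j)]]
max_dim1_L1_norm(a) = 8.53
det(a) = -20.26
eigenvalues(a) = [(-3.06+0j), (-0.18+2.56j), (-0.18-2.56j)]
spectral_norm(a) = 6.51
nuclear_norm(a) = 10.36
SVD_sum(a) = [[-0.35,-0.65,1.74], [-1.14,-2.12,5.69], [0.14,0.27,-0.71]] + [[0.43, -1.79, -0.58], [-0.08, 0.33, 0.11], [0.41, -1.71, -0.56]] + [[-0.7,-0.11,-0.18], [0.31,0.05,0.08], [0.80,0.12,0.21]]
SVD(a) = [[0.29, -0.72, -0.63], [0.95, 0.13, 0.28], [-0.12, -0.68, 0.72]] @ diag([6.5094466187662245, 2.694182881005968, 1.1551551069563566]) @ [[-0.19,-0.34,0.92], [-0.22,0.93,0.30], [0.96,0.15,0.25]]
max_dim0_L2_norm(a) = 6.05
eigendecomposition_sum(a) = [[(-2.14-0j), (-0.78+0j), 3.35-0.00j], [-2.01-0.00j, (-0.74+0j), (3.14-0j)], [0.12+0.00j, (0.04-0j), -0.19+0.00j]] + [[0.76+0.44j, (-0.88-0.39j), -1.18+1.33j], [(0.55-0.81j), -0.50+0.94j, (1.37+1.41j)], [0.61+0.09j, -0.68-0.03j, (-0.44+1.18j)]] + [[0.76-0.44j, (-0.88+0.39j), (-1.18-1.33j)], [(0.55+0.81j), -0.50-0.94j, 1.37-1.41j], [(0.61-0.09j), -0.68+0.03j, -0.44-1.18j]]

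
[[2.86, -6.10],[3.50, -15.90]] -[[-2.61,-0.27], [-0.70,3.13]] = [[5.47, -5.83], [4.2, -19.03]]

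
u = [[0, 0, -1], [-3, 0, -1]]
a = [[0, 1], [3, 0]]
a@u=[[-3, 0, -1], [0, 0, -3]]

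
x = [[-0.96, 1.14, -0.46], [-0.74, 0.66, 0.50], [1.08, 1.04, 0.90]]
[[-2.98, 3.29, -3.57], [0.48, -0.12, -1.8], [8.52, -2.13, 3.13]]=x @ [[3.27,-0.72,2.61], [1.62,1.14,-0.54], [3.67,-2.82,0.97]]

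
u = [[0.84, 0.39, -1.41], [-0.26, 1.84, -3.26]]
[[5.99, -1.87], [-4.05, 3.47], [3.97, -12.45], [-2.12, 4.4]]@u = [[5.52,-1.1,-2.35], [-4.3,4.81,-5.60], [6.57,-21.36,34.99], [-2.92,7.27,-11.35]]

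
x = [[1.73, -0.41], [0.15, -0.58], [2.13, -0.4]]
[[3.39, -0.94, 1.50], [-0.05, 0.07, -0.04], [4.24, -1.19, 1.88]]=x @ [[2.11, -0.61, 0.94], [0.64, -0.28, 0.31]]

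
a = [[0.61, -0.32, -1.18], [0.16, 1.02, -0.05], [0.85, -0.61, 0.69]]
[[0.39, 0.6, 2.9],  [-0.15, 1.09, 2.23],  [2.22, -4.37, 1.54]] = a@[[1.77, -2.44, 3.71], [-0.39, 1.35, 1.56], [0.69, -2.14, -0.96]]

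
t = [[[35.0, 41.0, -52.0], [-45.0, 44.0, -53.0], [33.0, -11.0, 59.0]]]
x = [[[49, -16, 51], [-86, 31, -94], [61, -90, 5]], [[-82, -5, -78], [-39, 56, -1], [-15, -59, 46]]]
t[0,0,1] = 41.0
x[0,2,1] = -90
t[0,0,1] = 41.0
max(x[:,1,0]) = -39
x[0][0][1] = -16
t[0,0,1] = 41.0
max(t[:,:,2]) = 59.0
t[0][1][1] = 44.0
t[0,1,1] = 44.0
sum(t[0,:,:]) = 51.0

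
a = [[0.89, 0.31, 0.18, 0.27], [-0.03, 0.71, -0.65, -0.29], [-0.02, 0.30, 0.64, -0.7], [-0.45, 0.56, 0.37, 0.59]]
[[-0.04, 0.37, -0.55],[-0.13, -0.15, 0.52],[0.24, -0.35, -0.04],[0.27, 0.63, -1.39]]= a @ [[-0.16,  0.06,  0.12], [0.12,  0.26,  -0.59], [0.33,  0.17,  -0.97], [0.02,  0.76,  -1.09]]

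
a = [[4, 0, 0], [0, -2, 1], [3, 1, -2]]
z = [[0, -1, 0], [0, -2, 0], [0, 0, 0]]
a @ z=[[0, -4, 0], [0, 4, 0], [0, -5, 0]]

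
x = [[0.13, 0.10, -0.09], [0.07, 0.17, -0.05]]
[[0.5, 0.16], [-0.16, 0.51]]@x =[[0.08, 0.08, -0.05], [0.01, 0.07, -0.01]]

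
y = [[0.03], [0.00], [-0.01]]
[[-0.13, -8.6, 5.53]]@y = [[-0.06]]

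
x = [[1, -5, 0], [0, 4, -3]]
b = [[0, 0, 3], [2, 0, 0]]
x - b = [[1, -5, -3], [-2, 4, -3]]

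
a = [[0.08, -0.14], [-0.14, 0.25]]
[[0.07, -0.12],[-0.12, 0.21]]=a@ [[0.85, -0.00], [-0.00, 0.85]]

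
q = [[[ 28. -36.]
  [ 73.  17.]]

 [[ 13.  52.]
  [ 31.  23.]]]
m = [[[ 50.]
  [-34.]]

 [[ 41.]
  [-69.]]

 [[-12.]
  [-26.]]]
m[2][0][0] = -12.0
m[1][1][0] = -69.0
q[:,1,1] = [17.0, 23.0]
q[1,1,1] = 23.0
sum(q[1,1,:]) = 54.0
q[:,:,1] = [[-36.0, 17.0], [52.0, 23.0]]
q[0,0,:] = [28.0, -36.0]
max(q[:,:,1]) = 52.0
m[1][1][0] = -69.0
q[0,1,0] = 73.0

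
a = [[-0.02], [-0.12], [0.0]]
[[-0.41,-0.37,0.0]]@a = [[0.05]]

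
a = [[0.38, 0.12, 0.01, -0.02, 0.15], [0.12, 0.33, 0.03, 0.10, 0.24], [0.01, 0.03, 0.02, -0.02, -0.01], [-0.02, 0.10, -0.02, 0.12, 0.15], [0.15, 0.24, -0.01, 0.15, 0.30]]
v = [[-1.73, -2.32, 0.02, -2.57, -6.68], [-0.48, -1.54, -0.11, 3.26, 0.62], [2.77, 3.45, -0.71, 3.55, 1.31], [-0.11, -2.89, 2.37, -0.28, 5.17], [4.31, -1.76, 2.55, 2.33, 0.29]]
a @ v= [[-0.04, -1.24, 0.32, -0.19, -2.51], [0.74, -1.39, 0.79, 1.41, 0.03], [-0.02, 0.08, -0.09, 0.13, -0.13], [0.56, -0.79, 0.67, 0.62, 0.83], [0.87, -1.71, 1.1, 1.02, -0.0]]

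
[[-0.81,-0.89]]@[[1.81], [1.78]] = [[-3.05]]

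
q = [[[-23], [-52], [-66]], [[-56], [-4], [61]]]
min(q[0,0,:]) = -23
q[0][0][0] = -23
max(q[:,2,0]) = 61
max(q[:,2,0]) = 61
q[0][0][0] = -23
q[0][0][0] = -23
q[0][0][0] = -23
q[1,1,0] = -4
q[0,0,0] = -23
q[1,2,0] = 61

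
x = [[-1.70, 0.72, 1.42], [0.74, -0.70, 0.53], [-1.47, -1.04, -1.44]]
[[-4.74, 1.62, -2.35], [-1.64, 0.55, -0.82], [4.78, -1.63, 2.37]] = x @ [[0.02, -0.01, 0.01], [-0.11, 0.04, -0.05], [-3.26, 1.11, -1.62]]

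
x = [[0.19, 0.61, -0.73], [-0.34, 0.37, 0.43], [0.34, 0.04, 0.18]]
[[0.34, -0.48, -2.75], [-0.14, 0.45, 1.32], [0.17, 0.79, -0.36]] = x@ [[0.54, 1.41, -2.15], [0.25, 0.67, -1.08], [-0.12, 1.58, 2.30]]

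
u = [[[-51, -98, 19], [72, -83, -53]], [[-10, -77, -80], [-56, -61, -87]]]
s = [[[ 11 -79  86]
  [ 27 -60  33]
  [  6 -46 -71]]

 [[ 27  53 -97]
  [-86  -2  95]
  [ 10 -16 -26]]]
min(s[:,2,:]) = -71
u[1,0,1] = -77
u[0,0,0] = -51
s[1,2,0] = 10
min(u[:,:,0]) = -56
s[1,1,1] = -2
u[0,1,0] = 72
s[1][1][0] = -86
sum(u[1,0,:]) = -167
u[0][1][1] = -83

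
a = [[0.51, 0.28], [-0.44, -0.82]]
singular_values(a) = [1.06, 0.28]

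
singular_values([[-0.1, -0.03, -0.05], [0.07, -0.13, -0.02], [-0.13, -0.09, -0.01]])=[0.19, 0.15, 0.04]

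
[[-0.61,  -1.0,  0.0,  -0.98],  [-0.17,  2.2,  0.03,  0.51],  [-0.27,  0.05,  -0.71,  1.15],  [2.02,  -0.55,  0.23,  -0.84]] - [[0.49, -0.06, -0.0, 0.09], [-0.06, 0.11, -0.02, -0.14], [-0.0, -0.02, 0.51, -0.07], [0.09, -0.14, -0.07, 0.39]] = [[-1.1, -0.94, 0.00, -1.07], [-0.11, 2.09, 0.05, 0.65], [-0.27, 0.07, -1.22, 1.22], [1.93, -0.41, 0.30, -1.23]]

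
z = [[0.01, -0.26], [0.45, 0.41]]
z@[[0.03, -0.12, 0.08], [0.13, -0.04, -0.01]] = [[-0.03,0.01,0.0], [0.07,-0.07,0.03]]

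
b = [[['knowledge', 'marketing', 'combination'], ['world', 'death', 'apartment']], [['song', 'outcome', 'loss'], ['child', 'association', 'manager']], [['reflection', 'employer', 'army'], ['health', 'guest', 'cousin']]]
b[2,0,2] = 'army'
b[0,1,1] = 'death'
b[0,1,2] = 'apartment'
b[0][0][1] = 'marketing'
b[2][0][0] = 'reflection'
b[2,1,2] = 'cousin'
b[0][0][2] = 'combination'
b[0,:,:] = [['knowledge', 'marketing', 'combination'], ['world', 'death', 'apartment']]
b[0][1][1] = 'death'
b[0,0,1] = 'marketing'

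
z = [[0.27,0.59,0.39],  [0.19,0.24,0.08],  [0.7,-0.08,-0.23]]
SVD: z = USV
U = [[-0.80, -0.49, -0.35], [-0.37, -0.07, 0.93], [-0.48, 0.87, -0.13]]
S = [0.84, 0.72, 0.04]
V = [[-0.74, -0.62, -0.27], [0.64, -0.53, -0.56], [-0.20, 0.59, -0.79]]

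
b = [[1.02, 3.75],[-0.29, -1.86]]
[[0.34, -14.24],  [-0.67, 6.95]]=b @ [[-2.31, -0.54], [0.72, -3.65]]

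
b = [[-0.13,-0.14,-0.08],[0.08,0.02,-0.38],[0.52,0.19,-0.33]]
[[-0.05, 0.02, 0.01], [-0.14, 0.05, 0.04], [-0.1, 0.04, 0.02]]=b@[[0.03, -0.00, -0.03], [0.09, -0.04, 0.01], [0.39, -0.14, -0.11]]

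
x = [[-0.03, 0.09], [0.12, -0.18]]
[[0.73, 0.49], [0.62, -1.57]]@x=[[0.04, -0.02], [-0.21, 0.34]]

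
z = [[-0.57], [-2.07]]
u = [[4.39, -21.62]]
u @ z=[[42.25]]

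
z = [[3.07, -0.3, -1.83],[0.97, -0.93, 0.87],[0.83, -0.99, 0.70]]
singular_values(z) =[3.67, 2.03, 0.13]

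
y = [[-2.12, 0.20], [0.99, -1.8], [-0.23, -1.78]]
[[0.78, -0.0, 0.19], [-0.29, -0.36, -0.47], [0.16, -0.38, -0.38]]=y @[[-0.37, 0.02, -0.07], [-0.04, 0.21, 0.22]]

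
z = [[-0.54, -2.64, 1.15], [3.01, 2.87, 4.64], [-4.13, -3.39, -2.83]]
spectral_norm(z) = 8.61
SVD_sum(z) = [[-0.64,-0.59,-0.64], [3.59,3.35,3.62], [-3.52,-3.27,-3.54]] + [[-0.24, -1.85, 1.94], [-0.1, -0.76, 0.8], [-0.06, -0.45, 0.47]] + [[0.33, -0.20, -0.15],[-0.48, 0.29, 0.21],[-0.56, 0.33, 0.25]]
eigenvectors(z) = [[(-0.13+0.47j), (-0.13-0.47j), -0.75+0.00j], [0.53+0.29j, 0.53-0.29j, 0.60+0.00j], [-0.63+0.00j, -0.63-0.00j, (0.27+0j)]]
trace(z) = -0.50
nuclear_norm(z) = 12.60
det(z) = 25.89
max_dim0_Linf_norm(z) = 4.64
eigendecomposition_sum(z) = [[(-0.47+1.47j), (-0.99+1.18j), 0.90+1.49j],  [1.67+0.97j, 1.17+1.52j, (2.06-0.7j)],  [(-1.99-0.06j), (-1.81-0.81j), (-1.53+1.65j)]] + [[(-0.47-1.47j),-0.99-1.18j,0.90-1.49j], [(1.67-0.97j),1.17-1.52j,(2.06+0.7j)], [-1.99+0.06j,(-1.81+0.81j),(-1.53-1.65j)]] + [[0.41+0.00j, -0.66-0.00j, -0.65-0.00j], [(-0.33-0j), (0.53+0j), 0.52+0.00j], [-0.14-0.00j, 0.23+0.00j, 0.23+0.00j]]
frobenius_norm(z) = 9.16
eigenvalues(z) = [(-0.83+4.64j), (-0.83-4.64j), (1.17+0j)]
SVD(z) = [[-0.13, 0.90, 0.41], [0.71, 0.37, -0.6], [-0.69, 0.22, -0.69]] @ diag([8.605472825133175, 2.982708633284564, 1.0087054400686744]) @ [[0.59,0.55,0.59],[-0.09,-0.69,0.72],[0.80,-0.48,-0.36]]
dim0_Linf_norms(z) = [4.13, 3.39, 4.64]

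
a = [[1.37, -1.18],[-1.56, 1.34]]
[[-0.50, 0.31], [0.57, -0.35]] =a @[[-0.4, 0.20],[-0.04, -0.03]]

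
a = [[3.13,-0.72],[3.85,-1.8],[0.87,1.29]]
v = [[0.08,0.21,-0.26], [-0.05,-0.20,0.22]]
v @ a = [[0.83, -0.77], [-0.74, 0.68]]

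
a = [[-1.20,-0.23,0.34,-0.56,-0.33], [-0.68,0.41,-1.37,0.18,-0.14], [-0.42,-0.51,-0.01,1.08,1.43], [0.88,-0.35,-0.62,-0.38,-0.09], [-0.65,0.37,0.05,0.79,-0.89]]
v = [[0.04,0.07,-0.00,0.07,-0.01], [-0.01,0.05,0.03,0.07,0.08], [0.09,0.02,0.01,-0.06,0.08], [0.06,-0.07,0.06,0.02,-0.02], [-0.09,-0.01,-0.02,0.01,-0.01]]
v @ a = [[-0.03, -0.01, -0.13, -0.04, -0.02], [-0.03, 0.01, -0.11, 0.08, -0.04], [-0.23, 0.03, 0.04, 0.05, -0.08], [-0.02, -0.09, 0.1, -0.0, 0.09], [0.14, 0.02, -0.02, 0.02, 0.01]]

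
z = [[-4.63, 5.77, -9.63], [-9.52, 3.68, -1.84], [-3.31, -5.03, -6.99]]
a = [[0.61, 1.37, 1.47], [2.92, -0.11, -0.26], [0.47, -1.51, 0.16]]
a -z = [[5.24, -4.4, 11.1],[12.44, -3.79, 1.58],[3.78, 3.52, 7.15]]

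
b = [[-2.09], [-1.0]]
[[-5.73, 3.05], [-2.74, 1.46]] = b@ [[2.74, -1.46]]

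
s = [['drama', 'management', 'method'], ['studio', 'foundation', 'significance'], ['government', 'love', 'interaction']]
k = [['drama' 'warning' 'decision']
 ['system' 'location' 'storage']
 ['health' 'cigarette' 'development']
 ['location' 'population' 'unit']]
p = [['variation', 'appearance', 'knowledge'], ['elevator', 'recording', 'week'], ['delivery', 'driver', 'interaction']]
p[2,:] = ['delivery', 'driver', 'interaction']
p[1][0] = 'elevator'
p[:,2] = ['knowledge', 'week', 'interaction']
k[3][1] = 'population'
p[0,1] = 'appearance'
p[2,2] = 'interaction'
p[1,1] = 'recording'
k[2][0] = 'health'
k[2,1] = 'cigarette'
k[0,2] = 'decision'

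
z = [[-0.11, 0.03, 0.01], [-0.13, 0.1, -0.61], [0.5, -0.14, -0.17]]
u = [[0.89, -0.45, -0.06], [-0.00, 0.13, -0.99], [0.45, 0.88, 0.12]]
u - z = [[1.0, -0.48, -0.07], [0.13, 0.03, -0.38], [-0.05, 1.02, 0.29]]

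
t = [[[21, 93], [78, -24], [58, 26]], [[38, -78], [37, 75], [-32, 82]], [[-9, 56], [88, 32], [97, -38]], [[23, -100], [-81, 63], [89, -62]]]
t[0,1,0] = 78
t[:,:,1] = [[93, -24, 26], [-78, 75, 82], [56, 32, -38], [-100, 63, -62]]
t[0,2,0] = 58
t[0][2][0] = 58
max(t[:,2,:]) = 97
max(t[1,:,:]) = 82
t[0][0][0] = 21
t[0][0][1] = 93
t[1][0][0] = 38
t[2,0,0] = -9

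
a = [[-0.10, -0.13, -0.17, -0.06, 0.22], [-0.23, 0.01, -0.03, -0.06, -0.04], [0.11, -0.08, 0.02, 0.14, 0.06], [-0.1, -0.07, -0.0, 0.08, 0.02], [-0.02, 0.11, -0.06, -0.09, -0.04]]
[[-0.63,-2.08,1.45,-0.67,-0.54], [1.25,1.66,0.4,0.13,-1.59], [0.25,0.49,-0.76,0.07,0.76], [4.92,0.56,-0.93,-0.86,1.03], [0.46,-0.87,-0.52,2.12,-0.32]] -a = [[-0.53,-1.95,1.62,-0.61,-0.76], [1.48,1.65,0.43,0.19,-1.55], [0.14,0.57,-0.78,-0.07,0.70], [5.02,0.63,-0.93,-0.94,1.01], [0.48,-0.98,-0.46,2.21,-0.28]]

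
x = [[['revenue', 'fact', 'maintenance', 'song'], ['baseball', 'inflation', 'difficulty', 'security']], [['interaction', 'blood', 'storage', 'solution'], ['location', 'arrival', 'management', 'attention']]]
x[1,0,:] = ['interaction', 'blood', 'storage', 'solution']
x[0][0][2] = 'maintenance'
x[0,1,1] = 'inflation'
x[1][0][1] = 'blood'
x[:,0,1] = ['fact', 'blood']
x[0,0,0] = 'revenue'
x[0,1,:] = ['baseball', 'inflation', 'difficulty', 'security']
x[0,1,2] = 'difficulty'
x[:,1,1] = ['inflation', 'arrival']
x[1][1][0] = 'location'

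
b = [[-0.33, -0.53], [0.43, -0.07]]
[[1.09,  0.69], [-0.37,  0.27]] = b@ [[-1.09, 0.37], [-1.38, -1.53]]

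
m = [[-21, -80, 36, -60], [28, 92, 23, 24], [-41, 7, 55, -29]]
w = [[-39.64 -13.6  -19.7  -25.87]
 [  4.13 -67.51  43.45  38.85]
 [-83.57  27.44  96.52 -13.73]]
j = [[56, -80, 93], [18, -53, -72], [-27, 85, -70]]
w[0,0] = -39.64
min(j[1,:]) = -72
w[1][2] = 43.45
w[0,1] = -13.6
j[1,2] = -72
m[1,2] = 23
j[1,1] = -53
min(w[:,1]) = -67.51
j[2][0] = -27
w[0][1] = -13.6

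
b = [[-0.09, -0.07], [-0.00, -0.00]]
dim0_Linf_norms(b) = [0.09, 0.07]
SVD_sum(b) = [[-0.09, -0.07], [0.00, 0.0]] + [[-0.0, -0.00], [0.0, -0.00]]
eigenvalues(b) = [-0.09, -0.0]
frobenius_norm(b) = 0.11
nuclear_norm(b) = 0.11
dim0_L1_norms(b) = [0.09, 0.07]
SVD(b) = [[1.00, 0.0], [0.00, 1.00]] @ diag([0.11401754250991379, -0.0]) @ [[-0.79, -0.61], [-0.61, 0.79]]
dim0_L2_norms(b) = [0.09, 0.07]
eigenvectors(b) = [[1.00, -0.61], [0.00, 0.79]]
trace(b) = -0.09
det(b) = 0.00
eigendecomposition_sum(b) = [[-0.09, -0.07], [-0.00, -0.00]] + [[-0.0, 0.00], [-0.0, -0.0]]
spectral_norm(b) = 0.11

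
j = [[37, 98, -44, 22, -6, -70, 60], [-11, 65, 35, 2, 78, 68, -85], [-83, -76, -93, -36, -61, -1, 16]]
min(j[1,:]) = -85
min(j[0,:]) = -70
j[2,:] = [-83, -76, -93, -36, -61, -1, 16]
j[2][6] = 16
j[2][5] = -1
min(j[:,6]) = -85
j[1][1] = 65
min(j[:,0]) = -83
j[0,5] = -70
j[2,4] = -61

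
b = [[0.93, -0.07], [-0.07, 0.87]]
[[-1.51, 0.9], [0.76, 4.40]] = b@ [[-1.57, 1.36], [0.75, 5.17]]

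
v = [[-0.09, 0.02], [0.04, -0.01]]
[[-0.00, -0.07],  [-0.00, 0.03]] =v @ [[0.23, 1.15], [0.93, 1.86]]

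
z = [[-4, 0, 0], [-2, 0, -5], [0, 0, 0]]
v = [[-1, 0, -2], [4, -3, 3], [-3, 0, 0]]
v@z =[[4, 0, 0], [-10, 0, 15], [12, 0, 0]]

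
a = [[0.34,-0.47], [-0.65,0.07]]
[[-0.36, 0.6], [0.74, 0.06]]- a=[[-0.7, 1.07], [1.39, -0.01]]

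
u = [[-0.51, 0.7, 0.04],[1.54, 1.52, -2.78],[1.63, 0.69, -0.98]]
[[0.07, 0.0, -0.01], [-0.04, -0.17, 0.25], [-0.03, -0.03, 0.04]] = u@[[-0.03, 0.03, -0.04], [0.08, 0.02, -0.03], [0.04, 0.09, -0.13]]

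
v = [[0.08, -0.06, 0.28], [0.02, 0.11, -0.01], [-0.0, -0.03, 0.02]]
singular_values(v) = [0.3, 0.11, 0.0]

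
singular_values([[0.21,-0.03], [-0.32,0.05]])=[0.39, 0.0]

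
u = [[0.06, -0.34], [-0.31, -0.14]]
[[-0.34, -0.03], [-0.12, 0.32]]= u @ [[-0.08, -1.00], [1.0, -0.08]]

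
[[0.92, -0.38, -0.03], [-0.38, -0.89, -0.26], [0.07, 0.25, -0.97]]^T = [[0.92, -0.38, 0.07], [-0.38, -0.89, 0.25], [-0.03, -0.26, -0.97]]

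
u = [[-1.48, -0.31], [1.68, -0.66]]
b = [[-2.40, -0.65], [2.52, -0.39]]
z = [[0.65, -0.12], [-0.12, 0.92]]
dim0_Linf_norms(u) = [1.68, 0.66]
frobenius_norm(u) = 2.35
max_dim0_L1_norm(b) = 4.92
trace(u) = -2.14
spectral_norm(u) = 2.26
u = b @ z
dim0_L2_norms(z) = [0.66, 0.93]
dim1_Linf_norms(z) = [0.65, 0.92]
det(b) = 2.57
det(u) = 1.50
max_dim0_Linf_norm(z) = 0.92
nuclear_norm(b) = 4.22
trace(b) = -2.79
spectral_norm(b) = 3.48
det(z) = 0.58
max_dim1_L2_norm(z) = 0.93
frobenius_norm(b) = 3.56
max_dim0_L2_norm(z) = 0.93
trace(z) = 1.57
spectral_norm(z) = 0.97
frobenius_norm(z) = 1.14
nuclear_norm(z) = 1.57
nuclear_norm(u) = 2.92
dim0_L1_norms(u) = [3.16, 0.97]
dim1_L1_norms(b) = [3.05, 2.91]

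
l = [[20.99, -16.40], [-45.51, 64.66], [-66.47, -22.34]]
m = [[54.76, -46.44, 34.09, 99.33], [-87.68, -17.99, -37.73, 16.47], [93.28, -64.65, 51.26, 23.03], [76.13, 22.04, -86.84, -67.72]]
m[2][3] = 23.03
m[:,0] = [54.76, -87.68, 93.28, 76.13]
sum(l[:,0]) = -90.99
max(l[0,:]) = 20.99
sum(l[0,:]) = 4.59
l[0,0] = 20.99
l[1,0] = -45.51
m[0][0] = 54.76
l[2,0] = -66.47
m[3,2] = -86.84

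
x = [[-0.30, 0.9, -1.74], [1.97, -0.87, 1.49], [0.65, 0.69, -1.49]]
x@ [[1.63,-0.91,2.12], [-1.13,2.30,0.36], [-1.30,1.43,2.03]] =[[0.76,-0.15,-3.84],[2.26,-1.66,6.89],[2.22,-1.14,-1.4]]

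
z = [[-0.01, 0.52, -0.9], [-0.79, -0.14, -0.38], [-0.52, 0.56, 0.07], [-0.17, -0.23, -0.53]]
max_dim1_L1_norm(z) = 1.43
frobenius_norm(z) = 1.68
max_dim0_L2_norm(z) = 1.11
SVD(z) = [[-0.70, 0.61, -0.27], [-0.53, -0.6, 0.40], [-0.31, -0.5, -0.69], [-0.35, 0.12, 0.53]] @ diag([1.2535582198032194, 0.8293326348307203, 0.7489987786161733]) @ [[0.52, -0.30, 0.8], [0.85, 0.12, -0.51], [-0.06, -0.95, -0.32]]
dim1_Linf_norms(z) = [0.9, 0.79, 0.56, 0.53]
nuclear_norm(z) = 2.83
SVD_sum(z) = [[-0.46, 0.27, -0.71], [-0.35, 0.2, -0.54], [-0.20, 0.12, -0.31], [-0.23, 0.13, -0.35]] + [[0.43, 0.06, -0.26], [-0.42, -0.06, 0.25], [-0.35, -0.05, 0.21], [0.08, 0.01, -0.05]] + [[0.01, 0.19, 0.06], [-0.02, -0.29, -0.10], [0.03, 0.49, 0.17], [-0.02, -0.38, -0.13]]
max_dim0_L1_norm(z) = 1.88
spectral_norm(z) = 1.25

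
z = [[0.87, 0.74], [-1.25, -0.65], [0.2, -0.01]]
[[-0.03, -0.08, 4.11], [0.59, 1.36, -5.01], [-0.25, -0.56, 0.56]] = z @ [[-1.17, -2.66, 2.89], [1.34, 3.02, 2.15]]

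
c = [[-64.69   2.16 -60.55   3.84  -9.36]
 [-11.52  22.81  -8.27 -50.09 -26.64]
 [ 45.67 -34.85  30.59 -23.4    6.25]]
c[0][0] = -64.69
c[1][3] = -50.09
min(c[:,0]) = -64.69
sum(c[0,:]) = -128.6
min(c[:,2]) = -60.55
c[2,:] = [45.67, -34.85, 30.59, -23.4, 6.25]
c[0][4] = -9.36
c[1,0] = -11.52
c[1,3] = -50.09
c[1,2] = -8.27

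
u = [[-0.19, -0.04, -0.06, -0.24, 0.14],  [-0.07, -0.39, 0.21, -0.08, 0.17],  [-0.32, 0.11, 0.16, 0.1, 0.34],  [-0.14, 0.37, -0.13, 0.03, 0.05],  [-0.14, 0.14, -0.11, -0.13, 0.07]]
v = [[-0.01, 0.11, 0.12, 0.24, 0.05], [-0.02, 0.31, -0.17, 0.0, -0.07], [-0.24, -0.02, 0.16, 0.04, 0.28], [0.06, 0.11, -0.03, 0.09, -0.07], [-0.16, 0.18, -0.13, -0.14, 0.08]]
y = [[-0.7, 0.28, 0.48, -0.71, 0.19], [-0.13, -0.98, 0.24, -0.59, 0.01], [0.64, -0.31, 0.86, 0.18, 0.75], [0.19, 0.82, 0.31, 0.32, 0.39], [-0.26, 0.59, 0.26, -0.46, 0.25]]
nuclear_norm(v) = 1.23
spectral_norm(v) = 0.47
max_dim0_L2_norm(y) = 1.47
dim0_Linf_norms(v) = [0.24, 0.31, 0.17, 0.24, 0.28]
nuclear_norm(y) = 4.55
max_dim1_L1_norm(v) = 0.74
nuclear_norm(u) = 1.57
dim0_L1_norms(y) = [1.92, 2.98, 2.15, 2.26, 1.59]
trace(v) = 0.63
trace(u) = -0.32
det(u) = -0.00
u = y @ v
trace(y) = -0.25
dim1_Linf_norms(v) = [0.24, 0.31, 0.28, 0.11, 0.18]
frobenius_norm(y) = 2.53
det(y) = -0.00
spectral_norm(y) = 1.53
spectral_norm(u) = 0.63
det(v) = 0.00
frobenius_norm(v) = 0.71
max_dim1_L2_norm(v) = 0.4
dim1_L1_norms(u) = [0.67, 0.92, 1.03, 0.72, 0.59]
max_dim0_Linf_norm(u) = 0.39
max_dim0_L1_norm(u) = 1.05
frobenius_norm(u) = 0.93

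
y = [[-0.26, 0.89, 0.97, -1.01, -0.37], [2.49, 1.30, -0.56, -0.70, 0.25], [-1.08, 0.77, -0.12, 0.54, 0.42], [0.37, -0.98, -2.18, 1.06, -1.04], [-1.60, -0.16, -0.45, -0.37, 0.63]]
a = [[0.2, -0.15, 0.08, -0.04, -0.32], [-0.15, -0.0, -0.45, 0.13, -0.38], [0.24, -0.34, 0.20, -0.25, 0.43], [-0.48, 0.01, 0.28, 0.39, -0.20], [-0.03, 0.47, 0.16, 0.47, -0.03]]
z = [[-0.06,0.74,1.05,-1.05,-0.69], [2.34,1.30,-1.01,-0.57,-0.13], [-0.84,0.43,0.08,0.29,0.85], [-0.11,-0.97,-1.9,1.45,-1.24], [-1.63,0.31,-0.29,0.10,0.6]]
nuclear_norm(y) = 9.90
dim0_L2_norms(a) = [0.59, 0.6, 0.59, 0.67, 0.69]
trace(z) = 3.37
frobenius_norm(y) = 5.03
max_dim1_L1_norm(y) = 5.63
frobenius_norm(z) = 4.99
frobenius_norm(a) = 1.41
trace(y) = 2.61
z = y + a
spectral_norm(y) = 3.35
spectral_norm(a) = 1.04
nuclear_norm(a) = 2.77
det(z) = -5.70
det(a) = -0.02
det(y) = -14.15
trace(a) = 0.76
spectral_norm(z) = 3.29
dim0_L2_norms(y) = [3.18, 2.02, 2.49, 1.75, 1.36]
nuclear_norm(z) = 9.51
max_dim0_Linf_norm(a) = 0.48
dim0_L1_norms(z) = [4.98, 3.75, 4.33, 3.46, 3.51]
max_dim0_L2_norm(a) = 0.69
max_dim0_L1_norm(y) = 5.8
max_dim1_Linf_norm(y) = 2.49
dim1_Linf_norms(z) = [1.05, 2.34, 0.85, 1.9, 1.63]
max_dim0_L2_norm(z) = 2.98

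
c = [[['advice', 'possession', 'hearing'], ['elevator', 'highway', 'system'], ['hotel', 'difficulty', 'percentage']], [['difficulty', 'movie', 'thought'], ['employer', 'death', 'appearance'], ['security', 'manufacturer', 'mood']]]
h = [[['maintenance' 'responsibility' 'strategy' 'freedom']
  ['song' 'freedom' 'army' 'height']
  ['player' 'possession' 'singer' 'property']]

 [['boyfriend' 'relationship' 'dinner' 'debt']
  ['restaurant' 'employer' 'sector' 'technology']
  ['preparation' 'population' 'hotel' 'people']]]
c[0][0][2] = 'hearing'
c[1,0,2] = 'thought'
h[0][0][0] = 'maintenance'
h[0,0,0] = 'maintenance'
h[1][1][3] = 'technology'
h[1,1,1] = 'employer'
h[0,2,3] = 'property'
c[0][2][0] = 'hotel'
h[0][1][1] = 'freedom'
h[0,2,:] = ['player', 'possession', 'singer', 'property']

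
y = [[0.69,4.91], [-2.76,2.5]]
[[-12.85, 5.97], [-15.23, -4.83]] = y @ [[2.79, 2.53], [-3.01, 0.86]]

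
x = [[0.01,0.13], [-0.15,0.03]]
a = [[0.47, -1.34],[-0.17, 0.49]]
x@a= [[-0.02, 0.05], [-0.08, 0.22]]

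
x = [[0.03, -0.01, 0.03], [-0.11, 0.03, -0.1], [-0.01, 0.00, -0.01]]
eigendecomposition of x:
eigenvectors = [[0.29, 0.51, 0.22], [-0.96, -0.47, -0.82], [-0.04, -0.72, -0.53]]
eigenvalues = [0.06, -0.0, -0.01]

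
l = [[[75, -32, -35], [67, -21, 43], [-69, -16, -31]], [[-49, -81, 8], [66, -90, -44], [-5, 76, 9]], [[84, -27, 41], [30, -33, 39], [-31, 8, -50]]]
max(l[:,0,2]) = 41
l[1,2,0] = -5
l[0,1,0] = 67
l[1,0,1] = -81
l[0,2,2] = -31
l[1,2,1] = 76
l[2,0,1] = -27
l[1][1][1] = -90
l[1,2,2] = 9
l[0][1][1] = -21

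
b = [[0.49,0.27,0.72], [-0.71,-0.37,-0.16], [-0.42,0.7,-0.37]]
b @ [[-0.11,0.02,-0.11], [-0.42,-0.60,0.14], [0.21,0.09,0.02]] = [[-0.02,  -0.09,  -0.0], [0.20,  0.19,  0.02], [-0.33,  -0.46,  0.14]]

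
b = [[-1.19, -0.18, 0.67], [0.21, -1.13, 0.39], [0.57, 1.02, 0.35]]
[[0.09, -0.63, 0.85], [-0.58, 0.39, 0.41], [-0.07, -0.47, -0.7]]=b @ [[-0.37, 0.31, -0.57], [0.29, -0.46, -0.42], [-0.44, -0.51, 0.15]]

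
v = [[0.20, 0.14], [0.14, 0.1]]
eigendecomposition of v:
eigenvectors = [[0.82, -0.58], [0.58, 0.82]]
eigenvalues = [0.3, 0.0]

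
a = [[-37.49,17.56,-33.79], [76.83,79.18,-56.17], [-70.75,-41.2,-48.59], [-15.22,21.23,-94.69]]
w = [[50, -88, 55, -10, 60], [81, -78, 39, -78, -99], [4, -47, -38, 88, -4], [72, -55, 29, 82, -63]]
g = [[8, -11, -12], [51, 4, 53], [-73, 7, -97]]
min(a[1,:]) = -56.17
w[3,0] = 72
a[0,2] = -33.79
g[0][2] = -12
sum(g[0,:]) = -15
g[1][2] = 53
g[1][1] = 4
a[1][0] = 76.83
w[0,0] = 50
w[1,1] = -78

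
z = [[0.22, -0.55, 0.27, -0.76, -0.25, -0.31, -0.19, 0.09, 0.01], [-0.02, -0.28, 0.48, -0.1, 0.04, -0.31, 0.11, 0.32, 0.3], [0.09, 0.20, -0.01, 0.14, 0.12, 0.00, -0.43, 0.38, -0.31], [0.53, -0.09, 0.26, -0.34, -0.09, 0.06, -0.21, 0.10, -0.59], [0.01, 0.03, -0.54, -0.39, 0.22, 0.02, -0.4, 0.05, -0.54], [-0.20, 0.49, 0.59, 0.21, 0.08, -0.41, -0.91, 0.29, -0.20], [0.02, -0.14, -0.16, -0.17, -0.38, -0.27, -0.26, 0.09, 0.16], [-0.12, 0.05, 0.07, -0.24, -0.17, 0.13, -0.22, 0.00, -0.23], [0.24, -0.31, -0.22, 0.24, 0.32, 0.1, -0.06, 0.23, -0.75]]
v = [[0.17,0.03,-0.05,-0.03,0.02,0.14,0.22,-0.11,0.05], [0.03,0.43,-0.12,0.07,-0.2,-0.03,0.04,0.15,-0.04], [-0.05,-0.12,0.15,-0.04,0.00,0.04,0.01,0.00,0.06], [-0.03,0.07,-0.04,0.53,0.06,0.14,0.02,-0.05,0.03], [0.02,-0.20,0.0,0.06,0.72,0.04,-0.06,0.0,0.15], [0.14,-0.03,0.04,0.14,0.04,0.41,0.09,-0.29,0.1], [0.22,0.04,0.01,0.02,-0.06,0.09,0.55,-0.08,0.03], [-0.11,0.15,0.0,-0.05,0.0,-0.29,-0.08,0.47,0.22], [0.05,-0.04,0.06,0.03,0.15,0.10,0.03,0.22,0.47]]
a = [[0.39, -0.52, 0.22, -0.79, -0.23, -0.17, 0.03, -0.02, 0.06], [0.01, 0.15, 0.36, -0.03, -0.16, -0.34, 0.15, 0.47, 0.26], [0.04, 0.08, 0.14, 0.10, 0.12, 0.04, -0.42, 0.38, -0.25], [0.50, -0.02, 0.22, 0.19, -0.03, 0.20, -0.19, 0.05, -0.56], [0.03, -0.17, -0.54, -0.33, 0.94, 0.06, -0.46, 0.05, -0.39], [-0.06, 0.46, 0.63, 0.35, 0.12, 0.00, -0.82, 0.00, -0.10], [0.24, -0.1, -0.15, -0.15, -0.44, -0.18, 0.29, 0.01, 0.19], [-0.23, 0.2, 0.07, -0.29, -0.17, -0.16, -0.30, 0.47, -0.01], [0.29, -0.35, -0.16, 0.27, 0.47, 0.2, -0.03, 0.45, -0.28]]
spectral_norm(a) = 1.66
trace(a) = 2.29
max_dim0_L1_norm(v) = 1.37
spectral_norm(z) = 1.59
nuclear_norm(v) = 3.90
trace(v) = 3.90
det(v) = -0.00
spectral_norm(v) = 0.94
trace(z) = -1.61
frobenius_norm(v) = 1.65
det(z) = 0.00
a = v + z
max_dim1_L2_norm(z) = 1.34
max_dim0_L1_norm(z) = 3.09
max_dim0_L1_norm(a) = 2.69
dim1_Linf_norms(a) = [0.79, 0.47, 0.42, 0.56, 0.94, 0.82, 0.44, 0.47, 0.47]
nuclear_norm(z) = 6.75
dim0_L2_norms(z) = [0.67, 0.89, 1.04, 1.03, 0.65, 0.68, 1.18, 0.64, 1.23]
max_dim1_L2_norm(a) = 1.3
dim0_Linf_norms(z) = [0.53, 0.55, 0.59, 0.76, 0.38, 0.41, 0.91, 0.38, 0.75]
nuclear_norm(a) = 6.93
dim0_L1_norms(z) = [1.45, 2.14, 2.6, 2.59, 1.67, 1.61, 2.79, 1.55, 3.09]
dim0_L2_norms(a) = [0.78, 0.84, 0.99, 1.04, 1.2, 0.54, 1.14, 0.89, 0.85]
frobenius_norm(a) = 2.81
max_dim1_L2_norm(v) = 0.77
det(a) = -0.00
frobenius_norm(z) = 2.75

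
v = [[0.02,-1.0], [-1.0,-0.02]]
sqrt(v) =[[0.51+0.49j,-0.50+0.50j], [-0.50+0.50j,(0.49+0.51j)]]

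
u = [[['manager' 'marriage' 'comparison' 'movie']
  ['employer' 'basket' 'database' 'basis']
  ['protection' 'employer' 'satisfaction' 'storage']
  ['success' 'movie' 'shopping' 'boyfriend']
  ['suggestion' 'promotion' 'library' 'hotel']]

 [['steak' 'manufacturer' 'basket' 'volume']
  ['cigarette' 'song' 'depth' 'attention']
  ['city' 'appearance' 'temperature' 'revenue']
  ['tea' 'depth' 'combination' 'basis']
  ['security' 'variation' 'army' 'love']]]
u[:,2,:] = [['protection', 'employer', 'satisfaction', 'storage'], ['city', 'appearance', 'temperature', 'revenue']]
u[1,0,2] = 'basket'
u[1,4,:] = ['security', 'variation', 'army', 'love']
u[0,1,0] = 'employer'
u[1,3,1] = 'depth'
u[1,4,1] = 'variation'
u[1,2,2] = 'temperature'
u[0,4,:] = ['suggestion', 'promotion', 'library', 'hotel']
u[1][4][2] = 'army'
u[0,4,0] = 'suggestion'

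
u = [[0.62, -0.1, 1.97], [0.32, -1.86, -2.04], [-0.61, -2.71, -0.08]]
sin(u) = [[1.09,-0.4,0.89], [0.19,0.76,-0.51], [-0.33,-0.73,1.16]]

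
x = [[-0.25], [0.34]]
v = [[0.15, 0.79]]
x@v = [[-0.04, -0.20], [0.05, 0.27]]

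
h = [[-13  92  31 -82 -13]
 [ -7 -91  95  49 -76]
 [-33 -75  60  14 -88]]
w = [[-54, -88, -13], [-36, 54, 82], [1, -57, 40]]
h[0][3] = -82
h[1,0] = -7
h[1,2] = 95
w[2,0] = 1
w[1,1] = 54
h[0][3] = -82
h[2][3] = 14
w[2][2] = 40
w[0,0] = -54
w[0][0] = -54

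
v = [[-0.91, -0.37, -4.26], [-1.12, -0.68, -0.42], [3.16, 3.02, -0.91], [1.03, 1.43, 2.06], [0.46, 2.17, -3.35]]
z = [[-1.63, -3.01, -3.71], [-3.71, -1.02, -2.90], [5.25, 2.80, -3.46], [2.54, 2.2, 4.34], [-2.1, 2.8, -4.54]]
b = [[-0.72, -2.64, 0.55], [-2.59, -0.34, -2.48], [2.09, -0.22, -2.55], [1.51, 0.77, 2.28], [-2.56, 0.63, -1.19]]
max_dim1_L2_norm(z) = 6.88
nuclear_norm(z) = 20.74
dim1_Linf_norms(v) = [4.26, 1.12, 3.16, 2.06, 3.35]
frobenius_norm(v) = 8.03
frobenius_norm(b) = 6.94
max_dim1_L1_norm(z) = 11.51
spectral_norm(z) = 9.44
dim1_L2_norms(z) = [5.05, 4.82, 6.88, 5.49, 5.73]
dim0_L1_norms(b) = [9.47, 4.6, 9.05]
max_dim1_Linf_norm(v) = 4.26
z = b + v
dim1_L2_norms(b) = [2.79, 3.6, 3.3, 2.84, 2.89]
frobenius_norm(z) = 12.61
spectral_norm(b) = 5.24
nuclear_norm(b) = 11.62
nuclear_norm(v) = 12.22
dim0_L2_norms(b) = [4.52, 2.85, 4.42]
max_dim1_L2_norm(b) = 3.6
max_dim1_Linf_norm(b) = 2.64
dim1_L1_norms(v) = [5.54, 2.22, 7.09, 4.52, 5.98]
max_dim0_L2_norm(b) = 4.52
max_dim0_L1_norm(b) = 9.47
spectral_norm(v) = 6.01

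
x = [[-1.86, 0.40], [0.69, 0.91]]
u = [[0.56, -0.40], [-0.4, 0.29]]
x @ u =[[-1.20, 0.86], [0.02, -0.01]]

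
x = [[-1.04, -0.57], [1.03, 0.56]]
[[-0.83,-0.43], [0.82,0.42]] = x @[[0.62, 0.32], [0.32, 0.17]]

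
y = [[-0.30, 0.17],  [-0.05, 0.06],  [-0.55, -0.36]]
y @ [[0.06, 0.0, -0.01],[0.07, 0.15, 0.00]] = [[-0.01,0.03,0.00], [0.00,0.01,0.00], [-0.06,-0.05,0.01]]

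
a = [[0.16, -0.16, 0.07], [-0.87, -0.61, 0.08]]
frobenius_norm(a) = 1.09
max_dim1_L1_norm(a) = 1.56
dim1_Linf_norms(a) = [0.16, 0.87]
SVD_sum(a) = [[0.03,0.02,-0.00], [-0.87,-0.60,0.08]] + [[0.13, -0.18, 0.07], [0.00, -0.01, 0.0]]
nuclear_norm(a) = 1.30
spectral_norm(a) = 1.07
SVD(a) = [[-0.03,1.0], [1.0,0.03]] @ diag([1.0661141802439698, 0.23430867393830884]) @ [[-0.82, -0.57, 0.07], [0.56, -0.77, 0.31]]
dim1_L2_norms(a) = [0.24, 1.07]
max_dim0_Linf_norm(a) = 0.87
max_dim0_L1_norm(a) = 1.03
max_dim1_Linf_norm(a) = 0.87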